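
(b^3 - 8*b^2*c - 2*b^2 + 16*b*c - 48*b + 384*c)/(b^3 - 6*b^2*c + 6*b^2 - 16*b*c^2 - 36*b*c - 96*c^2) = (b - 8)/(b + 2*c)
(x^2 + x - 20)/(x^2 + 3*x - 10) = (x - 4)/(x - 2)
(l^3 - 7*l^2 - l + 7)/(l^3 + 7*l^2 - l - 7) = (l - 7)/(l + 7)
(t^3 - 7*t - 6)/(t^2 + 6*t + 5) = (t^2 - t - 6)/(t + 5)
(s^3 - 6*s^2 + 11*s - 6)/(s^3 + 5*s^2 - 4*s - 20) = (s^2 - 4*s + 3)/(s^2 + 7*s + 10)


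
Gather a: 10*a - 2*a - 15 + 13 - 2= 8*a - 4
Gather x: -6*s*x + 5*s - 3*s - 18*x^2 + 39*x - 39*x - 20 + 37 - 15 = -6*s*x + 2*s - 18*x^2 + 2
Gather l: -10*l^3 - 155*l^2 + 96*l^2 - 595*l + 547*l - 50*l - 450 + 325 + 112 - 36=-10*l^3 - 59*l^2 - 98*l - 49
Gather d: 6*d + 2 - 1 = 6*d + 1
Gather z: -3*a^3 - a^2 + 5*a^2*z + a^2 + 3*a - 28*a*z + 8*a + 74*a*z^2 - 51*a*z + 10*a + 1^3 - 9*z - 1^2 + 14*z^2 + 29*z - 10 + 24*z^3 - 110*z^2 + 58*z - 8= -3*a^3 + 21*a + 24*z^3 + z^2*(74*a - 96) + z*(5*a^2 - 79*a + 78) - 18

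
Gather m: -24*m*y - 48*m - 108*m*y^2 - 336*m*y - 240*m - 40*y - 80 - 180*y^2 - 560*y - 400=m*(-108*y^2 - 360*y - 288) - 180*y^2 - 600*y - 480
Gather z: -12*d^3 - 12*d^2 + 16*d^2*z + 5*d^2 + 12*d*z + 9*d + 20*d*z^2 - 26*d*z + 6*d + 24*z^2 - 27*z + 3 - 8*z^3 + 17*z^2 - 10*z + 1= -12*d^3 - 7*d^2 + 15*d - 8*z^3 + z^2*(20*d + 41) + z*(16*d^2 - 14*d - 37) + 4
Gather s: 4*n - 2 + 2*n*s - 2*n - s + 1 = 2*n + s*(2*n - 1) - 1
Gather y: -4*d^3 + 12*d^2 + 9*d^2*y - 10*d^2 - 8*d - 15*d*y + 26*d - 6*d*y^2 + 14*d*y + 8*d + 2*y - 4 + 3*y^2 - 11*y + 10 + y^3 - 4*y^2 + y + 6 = -4*d^3 + 2*d^2 + 26*d + y^3 + y^2*(-6*d - 1) + y*(9*d^2 - d - 8) + 12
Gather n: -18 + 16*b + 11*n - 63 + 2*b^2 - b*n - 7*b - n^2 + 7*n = 2*b^2 + 9*b - n^2 + n*(18 - b) - 81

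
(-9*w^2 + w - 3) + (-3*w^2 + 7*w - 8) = -12*w^2 + 8*w - 11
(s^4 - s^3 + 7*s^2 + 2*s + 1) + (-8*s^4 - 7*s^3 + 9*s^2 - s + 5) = -7*s^4 - 8*s^3 + 16*s^2 + s + 6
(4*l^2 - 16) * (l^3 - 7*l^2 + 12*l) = 4*l^5 - 28*l^4 + 32*l^3 + 112*l^2 - 192*l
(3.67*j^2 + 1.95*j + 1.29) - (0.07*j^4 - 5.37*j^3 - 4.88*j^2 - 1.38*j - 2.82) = -0.07*j^4 + 5.37*j^3 + 8.55*j^2 + 3.33*j + 4.11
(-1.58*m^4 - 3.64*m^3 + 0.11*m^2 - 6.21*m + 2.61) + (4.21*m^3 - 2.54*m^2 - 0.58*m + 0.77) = -1.58*m^4 + 0.57*m^3 - 2.43*m^2 - 6.79*m + 3.38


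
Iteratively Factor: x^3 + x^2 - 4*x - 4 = (x + 1)*(x^2 - 4) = (x + 1)*(x + 2)*(x - 2)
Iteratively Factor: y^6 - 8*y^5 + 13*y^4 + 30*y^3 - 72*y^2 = (y)*(y^5 - 8*y^4 + 13*y^3 + 30*y^2 - 72*y) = y*(y - 3)*(y^4 - 5*y^3 - 2*y^2 + 24*y) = y*(y - 3)*(y + 2)*(y^3 - 7*y^2 + 12*y) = y*(y - 3)^2*(y + 2)*(y^2 - 4*y) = y*(y - 4)*(y - 3)^2*(y + 2)*(y)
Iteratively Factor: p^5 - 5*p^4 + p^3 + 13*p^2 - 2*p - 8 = (p - 1)*(p^4 - 4*p^3 - 3*p^2 + 10*p + 8) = (p - 4)*(p - 1)*(p^3 - 3*p - 2) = (p - 4)*(p - 1)*(p + 1)*(p^2 - p - 2) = (p - 4)*(p - 1)*(p + 1)^2*(p - 2)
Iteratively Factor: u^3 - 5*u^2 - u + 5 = (u - 1)*(u^2 - 4*u - 5) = (u - 5)*(u - 1)*(u + 1)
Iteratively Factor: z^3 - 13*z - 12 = (z - 4)*(z^2 + 4*z + 3) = (z - 4)*(z + 1)*(z + 3)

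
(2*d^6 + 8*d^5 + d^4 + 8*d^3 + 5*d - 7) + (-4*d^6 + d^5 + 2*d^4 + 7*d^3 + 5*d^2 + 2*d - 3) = -2*d^6 + 9*d^5 + 3*d^4 + 15*d^3 + 5*d^2 + 7*d - 10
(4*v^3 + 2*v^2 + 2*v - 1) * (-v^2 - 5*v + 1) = -4*v^5 - 22*v^4 - 8*v^3 - 7*v^2 + 7*v - 1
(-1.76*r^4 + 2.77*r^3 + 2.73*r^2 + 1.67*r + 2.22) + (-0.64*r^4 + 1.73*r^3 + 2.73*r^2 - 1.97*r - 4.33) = -2.4*r^4 + 4.5*r^3 + 5.46*r^2 - 0.3*r - 2.11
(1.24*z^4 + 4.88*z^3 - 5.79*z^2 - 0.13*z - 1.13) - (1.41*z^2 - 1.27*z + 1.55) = 1.24*z^4 + 4.88*z^3 - 7.2*z^2 + 1.14*z - 2.68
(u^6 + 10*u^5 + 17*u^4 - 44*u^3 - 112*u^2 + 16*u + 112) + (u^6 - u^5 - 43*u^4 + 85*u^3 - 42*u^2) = 2*u^6 + 9*u^5 - 26*u^4 + 41*u^3 - 154*u^2 + 16*u + 112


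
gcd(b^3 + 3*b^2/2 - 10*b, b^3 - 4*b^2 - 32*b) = b^2 + 4*b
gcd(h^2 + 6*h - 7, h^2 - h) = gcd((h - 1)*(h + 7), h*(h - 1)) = h - 1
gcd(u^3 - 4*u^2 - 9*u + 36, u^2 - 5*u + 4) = u - 4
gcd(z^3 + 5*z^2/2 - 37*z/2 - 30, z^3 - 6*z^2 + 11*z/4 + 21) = z^2 - 5*z/2 - 6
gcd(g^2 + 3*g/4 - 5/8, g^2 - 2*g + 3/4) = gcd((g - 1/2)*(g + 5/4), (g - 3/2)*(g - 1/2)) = g - 1/2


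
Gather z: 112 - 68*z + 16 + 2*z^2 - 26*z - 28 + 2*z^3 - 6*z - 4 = 2*z^3 + 2*z^2 - 100*z + 96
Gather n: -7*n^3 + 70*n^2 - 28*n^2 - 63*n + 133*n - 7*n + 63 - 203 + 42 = -7*n^3 + 42*n^2 + 63*n - 98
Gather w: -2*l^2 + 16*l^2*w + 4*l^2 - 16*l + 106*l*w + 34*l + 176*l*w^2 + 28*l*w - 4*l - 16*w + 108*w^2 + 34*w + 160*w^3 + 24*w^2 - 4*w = 2*l^2 + 14*l + 160*w^3 + w^2*(176*l + 132) + w*(16*l^2 + 134*l + 14)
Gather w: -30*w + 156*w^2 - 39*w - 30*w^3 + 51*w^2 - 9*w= -30*w^3 + 207*w^2 - 78*w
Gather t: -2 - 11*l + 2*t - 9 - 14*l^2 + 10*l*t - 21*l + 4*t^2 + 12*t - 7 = -14*l^2 - 32*l + 4*t^2 + t*(10*l + 14) - 18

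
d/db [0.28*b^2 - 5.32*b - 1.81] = 0.56*b - 5.32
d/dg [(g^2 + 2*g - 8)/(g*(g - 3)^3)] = (-2*g^3 - 9*g^2 + 32*g - 24)/(g^2*(g^4 - 12*g^3 + 54*g^2 - 108*g + 81))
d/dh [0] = 0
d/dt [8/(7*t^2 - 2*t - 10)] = 16*(1 - 7*t)/(-7*t^2 + 2*t + 10)^2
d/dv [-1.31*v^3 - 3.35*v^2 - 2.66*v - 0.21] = -3.93*v^2 - 6.7*v - 2.66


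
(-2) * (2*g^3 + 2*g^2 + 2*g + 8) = -4*g^3 - 4*g^2 - 4*g - 16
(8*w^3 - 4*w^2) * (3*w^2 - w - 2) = 24*w^5 - 20*w^4 - 12*w^3 + 8*w^2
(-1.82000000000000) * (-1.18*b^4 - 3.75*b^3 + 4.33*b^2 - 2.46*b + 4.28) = 2.1476*b^4 + 6.825*b^3 - 7.8806*b^2 + 4.4772*b - 7.7896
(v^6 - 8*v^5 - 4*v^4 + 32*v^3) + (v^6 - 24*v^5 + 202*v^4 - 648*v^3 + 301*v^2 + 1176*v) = 2*v^6 - 32*v^5 + 198*v^4 - 616*v^3 + 301*v^2 + 1176*v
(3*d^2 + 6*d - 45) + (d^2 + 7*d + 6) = 4*d^2 + 13*d - 39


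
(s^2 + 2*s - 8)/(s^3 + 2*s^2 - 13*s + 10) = (s + 4)/(s^2 + 4*s - 5)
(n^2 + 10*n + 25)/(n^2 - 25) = (n + 5)/(n - 5)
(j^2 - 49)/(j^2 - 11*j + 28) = (j + 7)/(j - 4)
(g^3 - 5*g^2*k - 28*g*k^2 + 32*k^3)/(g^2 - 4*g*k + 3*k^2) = (g^2 - 4*g*k - 32*k^2)/(g - 3*k)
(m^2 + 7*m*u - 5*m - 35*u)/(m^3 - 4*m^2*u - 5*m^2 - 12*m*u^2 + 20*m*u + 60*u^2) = (-m - 7*u)/(-m^2 + 4*m*u + 12*u^2)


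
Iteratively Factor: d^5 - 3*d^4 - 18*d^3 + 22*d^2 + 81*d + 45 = (d + 1)*(d^4 - 4*d^3 - 14*d^2 + 36*d + 45) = (d - 3)*(d + 1)*(d^3 - d^2 - 17*d - 15) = (d - 3)*(d + 1)*(d + 3)*(d^2 - 4*d - 5) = (d - 3)*(d + 1)^2*(d + 3)*(d - 5)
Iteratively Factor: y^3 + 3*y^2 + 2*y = (y)*(y^2 + 3*y + 2) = y*(y + 2)*(y + 1)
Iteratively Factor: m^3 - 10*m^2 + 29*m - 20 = (m - 1)*(m^2 - 9*m + 20) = (m - 5)*(m - 1)*(m - 4)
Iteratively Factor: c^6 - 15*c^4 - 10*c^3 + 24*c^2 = (c - 4)*(c^5 + 4*c^4 + c^3 - 6*c^2) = (c - 4)*(c + 2)*(c^4 + 2*c^3 - 3*c^2) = (c - 4)*(c + 2)*(c + 3)*(c^3 - c^2) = c*(c - 4)*(c + 2)*(c + 3)*(c^2 - c) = c^2*(c - 4)*(c + 2)*(c + 3)*(c - 1)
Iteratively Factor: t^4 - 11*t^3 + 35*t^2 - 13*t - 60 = (t - 3)*(t^3 - 8*t^2 + 11*t + 20) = (t - 3)*(t + 1)*(t^2 - 9*t + 20) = (t - 4)*(t - 3)*(t + 1)*(t - 5)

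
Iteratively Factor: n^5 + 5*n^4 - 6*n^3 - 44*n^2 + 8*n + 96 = (n + 4)*(n^4 + n^3 - 10*n^2 - 4*n + 24) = (n + 2)*(n + 4)*(n^3 - n^2 - 8*n + 12) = (n - 2)*(n + 2)*(n + 4)*(n^2 + n - 6) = (n - 2)^2*(n + 2)*(n + 4)*(n + 3)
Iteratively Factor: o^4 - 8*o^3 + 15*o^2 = (o)*(o^3 - 8*o^2 + 15*o) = o^2*(o^2 - 8*o + 15) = o^2*(o - 3)*(o - 5)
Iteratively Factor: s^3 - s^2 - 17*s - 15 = (s - 5)*(s^2 + 4*s + 3) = (s - 5)*(s + 1)*(s + 3)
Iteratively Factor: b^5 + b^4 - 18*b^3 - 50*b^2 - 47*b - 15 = (b + 1)*(b^4 - 18*b^2 - 32*b - 15) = (b + 1)^2*(b^3 - b^2 - 17*b - 15) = (b - 5)*(b + 1)^2*(b^2 + 4*b + 3) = (b - 5)*(b + 1)^3*(b + 3)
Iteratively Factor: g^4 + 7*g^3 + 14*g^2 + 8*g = (g + 2)*(g^3 + 5*g^2 + 4*g) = (g + 2)*(g + 4)*(g^2 + g) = (g + 1)*(g + 2)*(g + 4)*(g)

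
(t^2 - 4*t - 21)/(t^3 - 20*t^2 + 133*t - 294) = (t + 3)/(t^2 - 13*t + 42)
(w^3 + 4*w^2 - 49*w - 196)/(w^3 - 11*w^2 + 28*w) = (w^2 + 11*w + 28)/(w*(w - 4))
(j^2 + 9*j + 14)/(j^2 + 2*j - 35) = (j + 2)/(j - 5)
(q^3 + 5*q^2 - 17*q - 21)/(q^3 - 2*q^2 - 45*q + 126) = (q + 1)/(q - 6)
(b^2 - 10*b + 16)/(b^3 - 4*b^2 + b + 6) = (b - 8)/(b^2 - 2*b - 3)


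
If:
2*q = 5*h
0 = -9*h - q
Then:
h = 0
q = 0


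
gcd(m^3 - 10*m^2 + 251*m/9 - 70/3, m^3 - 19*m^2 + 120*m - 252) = m - 6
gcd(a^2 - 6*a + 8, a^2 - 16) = a - 4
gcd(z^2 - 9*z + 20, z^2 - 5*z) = z - 5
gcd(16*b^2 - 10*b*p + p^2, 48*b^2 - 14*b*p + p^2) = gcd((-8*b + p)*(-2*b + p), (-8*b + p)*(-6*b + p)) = -8*b + p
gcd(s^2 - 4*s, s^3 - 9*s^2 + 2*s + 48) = 1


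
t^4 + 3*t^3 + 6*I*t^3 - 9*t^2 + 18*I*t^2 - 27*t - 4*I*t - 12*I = (t + 3)*(t + I)^2*(t + 4*I)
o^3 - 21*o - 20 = (o - 5)*(o + 1)*(o + 4)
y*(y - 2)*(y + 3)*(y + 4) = y^4 + 5*y^3 - 2*y^2 - 24*y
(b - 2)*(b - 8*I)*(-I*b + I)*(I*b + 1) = b^4 - 3*b^3 - 9*I*b^3 - 6*b^2 + 27*I*b^2 + 24*b - 18*I*b - 16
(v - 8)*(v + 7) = v^2 - v - 56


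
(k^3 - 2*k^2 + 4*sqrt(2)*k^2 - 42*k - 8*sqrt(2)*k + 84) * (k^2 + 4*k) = k^5 + 2*k^4 + 4*sqrt(2)*k^4 - 50*k^3 + 8*sqrt(2)*k^3 - 84*k^2 - 32*sqrt(2)*k^2 + 336*k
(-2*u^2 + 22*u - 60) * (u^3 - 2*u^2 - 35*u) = -2*u^5 + 26*u^4 - 34*u^3 - 650*u^2 + 2100*u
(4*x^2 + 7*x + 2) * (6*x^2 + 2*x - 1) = 24*x^4 + 50*x^3 + 22*x^2 - 3*x - 2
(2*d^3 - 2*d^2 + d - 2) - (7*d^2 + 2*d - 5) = 2*d^3 - 9*d^2 - d + 3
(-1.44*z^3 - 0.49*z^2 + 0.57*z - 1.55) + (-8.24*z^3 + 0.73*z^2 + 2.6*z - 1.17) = -9.68*z^3 + 0.24*z^2 + 3.17*z - 2.72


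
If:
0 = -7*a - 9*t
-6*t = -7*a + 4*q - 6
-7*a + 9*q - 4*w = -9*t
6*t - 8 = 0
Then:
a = -12/7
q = -7/2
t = 4/3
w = -15/8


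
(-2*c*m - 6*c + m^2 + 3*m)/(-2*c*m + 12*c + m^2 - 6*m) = (m + 3)/(m - 6)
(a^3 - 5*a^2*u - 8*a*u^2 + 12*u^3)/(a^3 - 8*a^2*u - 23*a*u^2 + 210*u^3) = (-a^2 - a*u + 2*u^2)/(-a^2 + 2*a*u + 35*u^2)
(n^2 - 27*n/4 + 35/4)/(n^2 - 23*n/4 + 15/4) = (4*n - 7)/(4*n - 3)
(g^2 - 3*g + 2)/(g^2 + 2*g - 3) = (g - 2)/(g + 3)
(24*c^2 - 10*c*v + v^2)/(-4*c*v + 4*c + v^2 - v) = (-6*c + v)/(v - 1)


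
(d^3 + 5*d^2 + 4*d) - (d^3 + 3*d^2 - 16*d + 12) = 2*d^2 + 20*d - 12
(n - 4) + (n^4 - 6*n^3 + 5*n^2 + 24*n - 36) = n^4 - 6*n^3 + 5*n^2 + 25*n - 40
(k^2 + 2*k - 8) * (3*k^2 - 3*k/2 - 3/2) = 3*k^4 + 9*k^3/2 - 57*k^2/2 + 9*k + 12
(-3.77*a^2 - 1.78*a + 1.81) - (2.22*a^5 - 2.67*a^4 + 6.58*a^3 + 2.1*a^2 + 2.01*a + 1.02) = -2.22*a^5 + 2.67*a^4 - 6.58*a^3 - 5.87*a^2 - 3.79*a + 0.79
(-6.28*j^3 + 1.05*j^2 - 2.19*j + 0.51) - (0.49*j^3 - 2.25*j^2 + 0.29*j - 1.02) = -6.77*j^3 + 3.3*j^2 - 2.48*j + 1.53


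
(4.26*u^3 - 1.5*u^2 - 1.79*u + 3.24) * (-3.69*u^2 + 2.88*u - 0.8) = -15.7194*u^5 + 17.8038*u^4 - 1.1229*u^3 - 15.9108*u^2 + 10.7632*u - 2.592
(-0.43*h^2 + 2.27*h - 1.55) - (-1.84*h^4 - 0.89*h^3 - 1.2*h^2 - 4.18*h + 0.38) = 1.84*h^4 + 0.89*h^3 + 0.77*h^2 + 6.45*h - 1.93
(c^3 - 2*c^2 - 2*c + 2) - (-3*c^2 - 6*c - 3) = c^3 + c^2 + 4*c + 5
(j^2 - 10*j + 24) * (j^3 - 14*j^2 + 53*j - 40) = j^5 - 24*j^4 + 217*j^3 - 906*j^2 + 1672*j - 960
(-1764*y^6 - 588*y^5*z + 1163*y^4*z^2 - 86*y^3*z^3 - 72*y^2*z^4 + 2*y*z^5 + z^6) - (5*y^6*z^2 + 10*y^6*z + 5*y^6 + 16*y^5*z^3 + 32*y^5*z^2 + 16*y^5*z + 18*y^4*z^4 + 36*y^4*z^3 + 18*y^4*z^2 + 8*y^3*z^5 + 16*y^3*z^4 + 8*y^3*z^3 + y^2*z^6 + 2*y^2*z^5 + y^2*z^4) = -5*y^6*z^2 - 10*y^6*z - 1769*y^6 - 16*y^5*z^3 - 32*y^5*z^2 - 604*y^5*z - 18*y^4*z^4 - 36*y^4*z^3 + 1145*y^4*z^2 - 8*y^3*z^5 - 16*y^3*z^4 - 94*y^3*z^3 - y^2*z^6 - 2*y^2*z^5 - 73*y^2*z^4 + 2*y*z^5 + z^6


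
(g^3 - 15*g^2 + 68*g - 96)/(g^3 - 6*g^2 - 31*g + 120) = (g - 4)/(g + 5)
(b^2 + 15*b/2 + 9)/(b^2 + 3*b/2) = (b + 6)/b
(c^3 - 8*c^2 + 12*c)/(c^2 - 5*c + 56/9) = 9*c*(c^2 - 8*c + 12)/(9*c^2 - 45*c + 56)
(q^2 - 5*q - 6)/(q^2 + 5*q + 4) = (q - 6)/(q + 4)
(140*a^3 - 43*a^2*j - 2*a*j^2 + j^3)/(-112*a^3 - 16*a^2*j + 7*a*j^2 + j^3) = (-5*a + j)/(4*a + j)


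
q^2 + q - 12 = (q - 3)*(q + 4)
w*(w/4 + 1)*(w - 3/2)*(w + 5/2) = w^4/4 + 5*w^3/4 + w^2/16 - 15*w/4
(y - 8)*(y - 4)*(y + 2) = y^3 - 10*y^2 + 8*y + 64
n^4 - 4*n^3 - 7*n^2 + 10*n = n*(n - 5)*(n - 1)*(n + 2)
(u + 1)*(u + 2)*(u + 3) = u^3 + 6*u^2 + 11*u + 6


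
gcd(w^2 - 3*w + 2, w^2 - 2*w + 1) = w - 1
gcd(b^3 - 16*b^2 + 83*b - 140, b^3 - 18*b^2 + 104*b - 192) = b - 4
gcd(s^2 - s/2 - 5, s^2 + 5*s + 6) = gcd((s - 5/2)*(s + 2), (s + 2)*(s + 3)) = s + 2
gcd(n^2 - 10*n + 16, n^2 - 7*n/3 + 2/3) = n - 2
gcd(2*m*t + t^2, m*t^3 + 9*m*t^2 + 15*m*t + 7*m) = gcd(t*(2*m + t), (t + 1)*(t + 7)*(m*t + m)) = 1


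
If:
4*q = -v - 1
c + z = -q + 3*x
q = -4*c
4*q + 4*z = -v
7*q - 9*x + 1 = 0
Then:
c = 1/76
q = -1/19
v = -15/19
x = 4/57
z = 1/4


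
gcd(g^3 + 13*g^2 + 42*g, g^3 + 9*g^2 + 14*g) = g^2 + 7*g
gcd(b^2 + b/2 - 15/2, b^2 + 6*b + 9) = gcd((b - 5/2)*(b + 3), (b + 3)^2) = b + 3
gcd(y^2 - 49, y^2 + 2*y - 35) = y + 7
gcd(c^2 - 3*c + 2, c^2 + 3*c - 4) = c - 1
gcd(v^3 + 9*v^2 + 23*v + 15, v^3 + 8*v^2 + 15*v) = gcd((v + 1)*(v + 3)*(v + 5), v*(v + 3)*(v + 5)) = v^2 + 8*v + 15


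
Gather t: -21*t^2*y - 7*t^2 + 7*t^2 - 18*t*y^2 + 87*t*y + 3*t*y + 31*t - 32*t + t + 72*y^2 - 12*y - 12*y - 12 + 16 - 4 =-21*t^2*y + t*(-18*y^2 + 90*y) + 72*y^2 - 24*y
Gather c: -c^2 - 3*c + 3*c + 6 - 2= 4 - c^2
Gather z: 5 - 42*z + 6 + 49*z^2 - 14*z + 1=49*z^2 - 56*z + 12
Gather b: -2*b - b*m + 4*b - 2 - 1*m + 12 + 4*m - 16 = b*(2 - m) + 3*m - 6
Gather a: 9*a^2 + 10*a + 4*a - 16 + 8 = 9*a^2 + 14*a - 8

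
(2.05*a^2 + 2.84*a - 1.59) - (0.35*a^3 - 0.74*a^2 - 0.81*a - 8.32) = -0.35*a^3 + 2.79*a^2 + 3.65*a + 6.73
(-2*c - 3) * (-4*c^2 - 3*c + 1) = 8*c^3 + 18*c^2 + 7*c - 3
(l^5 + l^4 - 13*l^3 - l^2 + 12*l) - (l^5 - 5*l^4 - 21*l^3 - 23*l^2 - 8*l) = 6*l^4 + 8*l^3 + 22*l^2 + 20*l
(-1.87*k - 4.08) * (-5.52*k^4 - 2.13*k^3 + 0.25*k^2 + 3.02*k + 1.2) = 10.3224*k^5 + 26.5047*k^4 + 8.2229*k^3 - 6.6674*k^2 - 14.5656*k - 4.896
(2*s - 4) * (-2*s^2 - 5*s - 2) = -4*s^3 - 2*s^2 + 16*s + 8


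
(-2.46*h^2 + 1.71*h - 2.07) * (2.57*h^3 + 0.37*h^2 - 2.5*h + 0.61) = -6.3222*h^5 + 3.4845*h^4 + 1.4628*h^3 - 6.5415*h^2 + 6.2181*h - 1.2627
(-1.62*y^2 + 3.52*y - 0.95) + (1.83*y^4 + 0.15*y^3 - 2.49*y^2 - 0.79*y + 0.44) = 1.83*y^4 + 0.15*y^3 - 4.11*y^2 + 2.73*y - 0.51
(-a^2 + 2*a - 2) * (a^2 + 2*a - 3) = -a^4 + 5*a^2 - 10*a + 6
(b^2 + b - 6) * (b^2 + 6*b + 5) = b^4 + 7*b^3 + 5*b^2 - 31*b - 30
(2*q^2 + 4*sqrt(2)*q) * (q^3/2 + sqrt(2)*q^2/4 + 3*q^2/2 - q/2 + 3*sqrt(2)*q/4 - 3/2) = q^5 + 3*q^4 + 5*sqrt(2)*q^4/2 + q^3 + 15*sqrt(2)*q^3/2 - 2*sqrt(2)*q^2 + 3*q^2 - 6*sqrt(2)*q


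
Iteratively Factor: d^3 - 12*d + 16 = (d - 2)*(d^2 + 2*d - 8) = (d - 2)*(d + 4)*(d - 2)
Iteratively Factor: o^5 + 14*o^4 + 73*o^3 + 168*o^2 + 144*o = (o + 4)*(o^4 + 10*o^3 + 33*o^2 + 36*o) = o*(o + 4)*(o^3 + 10*o^2 + 33*o + 36) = o*(o + 4)^2*(o^2 + 6*o + 9) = o*(o + 3)*(o + 4)^2*(o + 3)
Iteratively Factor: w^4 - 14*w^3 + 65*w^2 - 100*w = (w - 4)*(w^3 - 10*w^2 + 25*w) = w*(w - 4)*(w^2 - 10*w + 25) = w*(w - 5)*(w - 4)*(w - 5)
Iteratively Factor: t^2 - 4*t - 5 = (t + 1)*(t - 5)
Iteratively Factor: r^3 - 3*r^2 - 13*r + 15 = (r - 1)*(r^2 - 2*r - 15) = (r - 1)*(r + 3)*(r - 5)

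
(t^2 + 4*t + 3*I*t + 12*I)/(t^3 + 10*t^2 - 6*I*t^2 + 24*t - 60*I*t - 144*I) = (t + 3*I)/(t^2 + 6*t*(1 - I) - 36*I)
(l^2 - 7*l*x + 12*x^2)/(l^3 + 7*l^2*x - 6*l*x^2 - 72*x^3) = (l - 4*x)/(l^2 + 10*l*x + 24*x^2)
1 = 1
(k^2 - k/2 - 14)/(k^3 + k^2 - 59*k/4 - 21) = 2/(2*k + 3)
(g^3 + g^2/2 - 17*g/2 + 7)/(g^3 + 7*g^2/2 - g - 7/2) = (g - 2)/(g + 1)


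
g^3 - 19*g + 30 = (g - 3)*(g - 2)*(g + 5)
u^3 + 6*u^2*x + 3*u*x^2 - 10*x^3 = (u - x)*(u + 2*x)*(u + 5*x)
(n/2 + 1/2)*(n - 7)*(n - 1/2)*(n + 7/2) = n^4/2 - 3*n^3/2 - 107*n^2/8 - 21*n/4 + 49/8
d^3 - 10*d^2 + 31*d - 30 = (d - 5)*(d - 3)*(d - 2)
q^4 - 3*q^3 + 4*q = q*(q - 2)^2*(q + 1)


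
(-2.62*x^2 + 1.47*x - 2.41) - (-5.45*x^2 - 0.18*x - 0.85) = 2.83*x^2 + 1.65*x - 1.56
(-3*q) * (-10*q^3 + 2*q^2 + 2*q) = 30*q^4 - 6*q^3 - 6*q^2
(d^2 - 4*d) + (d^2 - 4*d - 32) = 2*d^2 - 8*d - 32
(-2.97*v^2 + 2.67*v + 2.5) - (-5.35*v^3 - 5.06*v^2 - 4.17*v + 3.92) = 5.35*v^3 + 2.09*v^2 + 6.84*v - 1.42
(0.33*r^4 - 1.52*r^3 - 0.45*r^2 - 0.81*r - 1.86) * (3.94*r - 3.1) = 1.3002*r^5 - 7.0118*r^4 + 2.939*r^3 - 1.7964*r^2 - 4.8174*r + 5.766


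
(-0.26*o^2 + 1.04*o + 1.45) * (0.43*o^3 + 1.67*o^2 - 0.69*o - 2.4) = -0.1118*o^5 + 0.013*o^4 + 2.5397*o^3 + 2.3279*o^2 - 3.4965*o - 3.48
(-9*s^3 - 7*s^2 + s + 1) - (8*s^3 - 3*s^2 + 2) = -17*s^3 - 4*s^2 + s - 1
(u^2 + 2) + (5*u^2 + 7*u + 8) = 6*u^2 + 7*u + 10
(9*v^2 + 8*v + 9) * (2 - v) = -9*v^3 + 10*v^2 + 7*v + 18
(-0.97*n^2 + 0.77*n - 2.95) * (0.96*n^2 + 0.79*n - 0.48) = -0.9312*n^4 - 0.0271*n^3 - 1.7581*n^2 - 2.7001*n + 1.416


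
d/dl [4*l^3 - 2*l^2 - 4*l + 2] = 12*l^2 - 4*l - 4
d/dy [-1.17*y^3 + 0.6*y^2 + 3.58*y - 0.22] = -3.51*y^2 + 1.2*y + 3.58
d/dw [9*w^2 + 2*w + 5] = 18*w + 2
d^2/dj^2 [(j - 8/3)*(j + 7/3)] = 2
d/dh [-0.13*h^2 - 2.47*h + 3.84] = -0.26*h - 2.47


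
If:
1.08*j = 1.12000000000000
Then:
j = 1.04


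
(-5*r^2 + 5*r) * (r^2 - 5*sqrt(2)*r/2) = -5*r^4 + 5*r^3 + 25*sqrt(2)*r^3/2 - 25*sqrt(2)*r^2/2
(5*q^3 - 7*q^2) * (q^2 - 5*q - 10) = 5*q^5 - 32*q^4 - 15*q^3 + 70*q^2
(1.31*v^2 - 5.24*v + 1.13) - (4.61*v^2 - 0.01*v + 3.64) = -3.3*v^2 - 5.23*v - 2.51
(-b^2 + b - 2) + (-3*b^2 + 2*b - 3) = -4*b^2 + 3*b - 5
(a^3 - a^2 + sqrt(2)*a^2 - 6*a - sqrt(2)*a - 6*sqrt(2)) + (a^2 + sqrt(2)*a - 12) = a^3 + sqrt(2)*a^2 - 6*a - 12 - 6*sqrt(2)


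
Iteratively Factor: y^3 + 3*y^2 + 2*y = (y + 1)*(y^2 + 2*y) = (y + 1)*(y + 2)*(y)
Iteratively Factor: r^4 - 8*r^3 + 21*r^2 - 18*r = (r - 2)*(r^3 - 6*r^2 + 9*r) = (r - 3)*(r - 2)*(r^2 - 3*r) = (r - 3)^2*(r - 2)*(r)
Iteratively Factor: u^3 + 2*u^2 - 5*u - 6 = (u + 3)*(u^2 - u - 2) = (u + 1)*(u + 3)*(u - 2)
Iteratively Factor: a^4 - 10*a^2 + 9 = (a + 3)*(a^3 - 3*a^2 - a + 3) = (a + 1)*(a + 3)*(a^2 - 4*a + 3) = (a - 1)*(a + 1)*(a + 3)*(a - 3)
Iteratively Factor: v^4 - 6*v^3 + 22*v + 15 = (v + 1)*(v^3 - 7*v^2 + 7*v + 15) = (v - 3)*(v + 1)*(v^2 - 4*v - 5) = (v - 5)*(v - 3)*(v + 1)*(v + 1)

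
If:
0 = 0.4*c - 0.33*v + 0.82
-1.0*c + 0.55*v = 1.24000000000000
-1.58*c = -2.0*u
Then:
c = 0.38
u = 0.30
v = 2.95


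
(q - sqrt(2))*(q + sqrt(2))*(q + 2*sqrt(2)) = q^3 + 2*sqrt(2)*q^2 - 2*q - 4*sqrt(2)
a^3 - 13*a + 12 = (a - 3)*(a - 1)*(a + 4)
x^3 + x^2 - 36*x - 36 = (x - 6)*(x + 1)*(x + 6)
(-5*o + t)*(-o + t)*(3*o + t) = 15*o^3 - 13*o^2*t - 3*o*t^2 + t^3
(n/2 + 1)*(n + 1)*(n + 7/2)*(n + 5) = n^4/2 + 23*n^3/4 + 45*n^2/2 + 139*n/4 + 35/2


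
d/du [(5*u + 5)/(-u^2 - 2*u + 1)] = 5*(-u^2 - 2*u + 2*(u + 1)^2 + 1)/(u^2 + 2*u - 1)^2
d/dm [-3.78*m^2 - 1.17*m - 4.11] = -7.56*m - 1.17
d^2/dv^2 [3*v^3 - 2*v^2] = 18*v - 4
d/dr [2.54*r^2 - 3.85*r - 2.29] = 5.08*r - 3.85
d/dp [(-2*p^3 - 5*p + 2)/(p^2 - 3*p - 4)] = (-2*p^4 + 12*p^3 + 29*p^2 - 4*p + 26)/(p^4 - 6*p^3 + p^2 + 24*p + 16)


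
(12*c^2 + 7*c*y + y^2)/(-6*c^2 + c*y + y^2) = (4*c + y)/(-2*c + y)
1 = 1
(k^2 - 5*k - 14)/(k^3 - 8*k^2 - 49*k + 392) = (k + 2)/(k^2 - k - 56)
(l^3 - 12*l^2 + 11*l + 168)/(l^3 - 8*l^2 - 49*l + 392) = (l + 3)/(l + 7)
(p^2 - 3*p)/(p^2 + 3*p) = (p - 3)/(p + 3)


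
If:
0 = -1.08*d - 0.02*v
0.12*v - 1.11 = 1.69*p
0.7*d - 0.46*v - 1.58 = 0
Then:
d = 0.06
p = -0.89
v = -3.34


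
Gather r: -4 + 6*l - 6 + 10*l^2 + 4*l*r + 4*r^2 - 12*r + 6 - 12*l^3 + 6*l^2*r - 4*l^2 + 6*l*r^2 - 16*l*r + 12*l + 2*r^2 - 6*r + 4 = -12*l^3 + 6*l^2 + 18*l + r^2*(6*l + 6) + r*(6*l^2 - 12*l - 18)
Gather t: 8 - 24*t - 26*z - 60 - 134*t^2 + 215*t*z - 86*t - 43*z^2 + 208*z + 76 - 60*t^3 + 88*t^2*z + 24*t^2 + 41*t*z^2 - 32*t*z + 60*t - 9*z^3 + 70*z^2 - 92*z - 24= -60*t^3 + t^2*(88*z - 110) + t*(41*z^2 + 183*z - 50) - 9*z^3 + 27*z^2 + 90*z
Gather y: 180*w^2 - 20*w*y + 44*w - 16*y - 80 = 180*w^2 + 44*w + y*(-20*w - 16) - 80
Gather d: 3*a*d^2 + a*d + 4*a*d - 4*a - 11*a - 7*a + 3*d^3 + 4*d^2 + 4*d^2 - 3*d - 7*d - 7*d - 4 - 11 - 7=-22*a + 3*d^3 + d^2*(3*a + 8) + d*(5*a - 17) - 22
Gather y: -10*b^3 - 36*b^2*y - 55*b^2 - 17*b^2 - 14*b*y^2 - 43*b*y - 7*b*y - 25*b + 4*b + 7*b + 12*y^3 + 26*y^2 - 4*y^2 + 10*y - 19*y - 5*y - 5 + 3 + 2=-10*b^3 - 72*b^2 - 14*b + 12*y^3 + y^2*(22 - 14*b) + y*(-36*b^2 - 50*b - 14)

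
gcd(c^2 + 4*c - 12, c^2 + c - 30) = c + 6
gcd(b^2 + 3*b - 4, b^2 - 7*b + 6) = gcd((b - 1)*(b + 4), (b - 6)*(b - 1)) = b - 1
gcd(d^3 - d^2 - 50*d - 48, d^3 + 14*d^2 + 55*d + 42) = d^2 + 7*d + 6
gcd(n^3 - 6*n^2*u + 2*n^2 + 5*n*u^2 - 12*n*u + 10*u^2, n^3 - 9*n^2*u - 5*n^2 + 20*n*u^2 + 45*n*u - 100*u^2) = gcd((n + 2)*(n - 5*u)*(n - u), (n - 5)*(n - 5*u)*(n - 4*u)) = -n + 5*u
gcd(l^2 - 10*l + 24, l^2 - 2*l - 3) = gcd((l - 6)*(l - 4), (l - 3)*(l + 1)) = 1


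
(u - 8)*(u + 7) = u^2 - u - 56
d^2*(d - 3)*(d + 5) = d^4 + 2*d^3 - 15*d^2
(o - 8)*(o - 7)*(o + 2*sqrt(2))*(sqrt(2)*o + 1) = sqrt(2)*o^4 - 15*sqrt(2)*o^3 + 5*o^3 - 75*o^2 + 58*sqrt(2)*o^2 - 30*sqrt(2)*o + 280*o + 112*sqrt(2)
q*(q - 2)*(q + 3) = q^3 + q^2 - 6*q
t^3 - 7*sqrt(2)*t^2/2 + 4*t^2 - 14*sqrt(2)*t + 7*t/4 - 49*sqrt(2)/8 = (t + 1/2)*(t + 7/2)*(t - 7*sqrt(2)/2)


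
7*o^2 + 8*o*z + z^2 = (o + z)*(7*o + z)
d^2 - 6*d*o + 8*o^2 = (d - 4*o)*(d - 2*o)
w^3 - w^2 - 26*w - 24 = (w - 6)*(w + 1)*(w + 4)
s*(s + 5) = s^2 + 5*s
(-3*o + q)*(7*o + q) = -21*o^2 + 4*o*q + q^2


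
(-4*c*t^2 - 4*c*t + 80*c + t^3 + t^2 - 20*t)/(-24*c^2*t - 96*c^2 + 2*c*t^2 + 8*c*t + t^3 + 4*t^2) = (t^2 + t - 20)/(6*c*t + 24*c + t^2 + 4*t)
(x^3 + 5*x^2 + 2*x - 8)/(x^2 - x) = x + 6 + 8/x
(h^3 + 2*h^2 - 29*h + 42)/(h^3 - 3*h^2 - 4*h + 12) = (h + 7)/(h + 2)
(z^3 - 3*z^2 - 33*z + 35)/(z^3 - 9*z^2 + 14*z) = (z^2 + 4*z - 5)/(z*(z - 2))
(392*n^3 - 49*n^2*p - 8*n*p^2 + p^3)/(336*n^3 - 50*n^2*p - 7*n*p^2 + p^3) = (-7*n + p)/(-6*n + p)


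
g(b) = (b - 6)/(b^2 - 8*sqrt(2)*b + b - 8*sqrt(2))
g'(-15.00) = 0.00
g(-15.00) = -0.06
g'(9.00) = -0.09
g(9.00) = -0.13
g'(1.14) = -0.13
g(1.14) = 0.22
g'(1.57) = -0.09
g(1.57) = 0.18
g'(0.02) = -0.55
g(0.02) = 0.52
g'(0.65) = -0.21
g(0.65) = 0.30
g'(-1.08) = -88.83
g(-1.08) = -7.14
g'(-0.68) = -5.55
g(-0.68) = 1.74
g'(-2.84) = -0.17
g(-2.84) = -0.34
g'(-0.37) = -1.44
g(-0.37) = 0.87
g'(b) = (b - 6)*(-2*b - 1 + 8*sqrt(2))/(b^2 - 8*sqrt(2)*b + b - 8*sqrt(2))^2 + 1/(b^2 - 8*sqrt(2)*b + b - 8*sqrt(2)) = (b^2 - 8*sqrt(2)*b + b - (b - 6)*(2*b - 8*sqrt(2) + 1) - 8*sqrt(2))/(b^2 - 8*sqrt(2)*b + b - 8*sqrt(2))^2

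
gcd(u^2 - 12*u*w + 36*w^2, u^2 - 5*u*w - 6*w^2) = u - 6*w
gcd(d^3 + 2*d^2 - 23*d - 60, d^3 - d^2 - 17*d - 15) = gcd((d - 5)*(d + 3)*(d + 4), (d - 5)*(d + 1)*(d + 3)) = d^2 - 2*d - 15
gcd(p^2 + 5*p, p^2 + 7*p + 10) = p + 5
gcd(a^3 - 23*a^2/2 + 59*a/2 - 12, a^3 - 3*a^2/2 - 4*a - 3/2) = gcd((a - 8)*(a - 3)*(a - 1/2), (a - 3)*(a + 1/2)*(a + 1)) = a - 3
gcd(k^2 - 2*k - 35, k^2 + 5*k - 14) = 1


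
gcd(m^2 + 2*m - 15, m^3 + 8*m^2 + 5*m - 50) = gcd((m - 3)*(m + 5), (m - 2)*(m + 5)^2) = m + 5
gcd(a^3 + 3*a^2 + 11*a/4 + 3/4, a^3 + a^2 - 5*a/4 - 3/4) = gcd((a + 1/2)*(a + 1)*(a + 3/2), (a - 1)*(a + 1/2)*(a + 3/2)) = a^2 + 2*a + 3/4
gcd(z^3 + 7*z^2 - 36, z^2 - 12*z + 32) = 1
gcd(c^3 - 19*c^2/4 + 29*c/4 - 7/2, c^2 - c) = c - 1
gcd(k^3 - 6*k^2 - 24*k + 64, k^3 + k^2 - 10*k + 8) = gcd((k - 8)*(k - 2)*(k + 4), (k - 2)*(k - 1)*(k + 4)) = k^2 + 2*k - 8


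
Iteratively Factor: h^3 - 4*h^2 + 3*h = (h)*(h^2 - 4*h + 3) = h*(h - 1)*(h - 3)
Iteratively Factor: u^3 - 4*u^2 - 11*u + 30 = (u - 5)*(u^2 + u - 6) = (u - 5)*(u - 2)*(u + 3)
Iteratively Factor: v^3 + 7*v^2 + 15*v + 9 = (v + 3)*(v^2 + 4*v + 3) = (v + 1)*(v + 3)*(v + 3)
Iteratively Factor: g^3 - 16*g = (g - 4)*(g^2 + 4*g) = g*(g - 4)*(g + 4)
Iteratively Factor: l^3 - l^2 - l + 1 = (l - 1)*(l^2 - 1) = (l - 1)*(l + 1)*(l - 1)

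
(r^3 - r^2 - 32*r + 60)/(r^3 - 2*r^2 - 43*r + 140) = (r^2 + 4*r - 12)/(r^2 + 3*r - 28)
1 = 1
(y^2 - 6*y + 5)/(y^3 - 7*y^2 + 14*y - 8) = (y - 5)/(y^2 - 6*y + 8)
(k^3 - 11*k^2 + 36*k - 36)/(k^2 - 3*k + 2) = (k^2 - 9*k + 18)/(k - 1)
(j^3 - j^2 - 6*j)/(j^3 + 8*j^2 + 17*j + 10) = j*(j - 3)/(j^2 + 6*j + 5)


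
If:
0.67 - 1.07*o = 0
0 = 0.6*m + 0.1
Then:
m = -0.17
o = 0.63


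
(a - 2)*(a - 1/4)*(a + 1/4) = a^3 - 2*a^2 - a/16 + 1/8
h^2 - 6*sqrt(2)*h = h*(h - 6*sqrt(2))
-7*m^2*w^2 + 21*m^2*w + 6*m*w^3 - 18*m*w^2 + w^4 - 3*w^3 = w*(-m + w)*(7*m + w)*(w - 3)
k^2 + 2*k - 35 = (k - 5)*(k + 7)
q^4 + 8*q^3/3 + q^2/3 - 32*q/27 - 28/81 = (q - 2/3)*(q + 1/3)*(q + 2/3)*(q + 7/3)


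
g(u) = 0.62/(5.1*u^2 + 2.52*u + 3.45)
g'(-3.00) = 0.01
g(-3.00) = 0.01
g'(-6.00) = 0.00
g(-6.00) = 0.00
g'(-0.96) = 0.14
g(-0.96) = 0.11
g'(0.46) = -0.14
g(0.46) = 0.11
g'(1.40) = -0.04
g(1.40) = 0.04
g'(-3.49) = 0.01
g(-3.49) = 0.01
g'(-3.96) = 0.00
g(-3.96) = 0.01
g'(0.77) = -0.09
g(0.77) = 0.07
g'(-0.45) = 0.11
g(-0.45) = 0.19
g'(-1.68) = 0.05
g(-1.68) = 0.05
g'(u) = 0.62*(-10.2*u - 2.52)/(5.1*u^2 + 2.52*u + 3.45)^2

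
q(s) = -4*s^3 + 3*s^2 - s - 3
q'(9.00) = -919.00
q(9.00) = -2685.00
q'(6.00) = -397.00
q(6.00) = -765.00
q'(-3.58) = -176.28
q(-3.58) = 222.56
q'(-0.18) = -2.47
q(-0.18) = -2.70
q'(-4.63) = -286.02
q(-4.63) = 462.95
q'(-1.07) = -21.16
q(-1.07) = 6.40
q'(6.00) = -397.00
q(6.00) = -765.00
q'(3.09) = -97.04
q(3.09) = -95.46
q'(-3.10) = -134.92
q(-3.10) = 148.09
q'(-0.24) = -3.13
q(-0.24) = -2.53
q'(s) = -12*s^2 + 6*s - 1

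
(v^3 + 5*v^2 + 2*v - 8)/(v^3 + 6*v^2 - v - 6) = (v^2 + 6*v + 8)/(v^2 + 7*v + 6)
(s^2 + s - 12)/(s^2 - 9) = (s + 4)/(s + 3)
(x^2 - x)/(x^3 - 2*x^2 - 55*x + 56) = x/(x^2 - x - 56)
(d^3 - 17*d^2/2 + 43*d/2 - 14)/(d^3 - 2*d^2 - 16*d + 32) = (2*d^2 - 9*d + 7)/(2*(d^2 + 2*d - 8))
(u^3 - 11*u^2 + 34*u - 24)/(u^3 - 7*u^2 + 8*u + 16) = (u^2 - 7*u + 6)/(u^2 - 3*u - 4)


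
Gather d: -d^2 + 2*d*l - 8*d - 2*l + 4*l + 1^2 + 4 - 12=-d^2 + d*(2*l - 8) + 2*l - 7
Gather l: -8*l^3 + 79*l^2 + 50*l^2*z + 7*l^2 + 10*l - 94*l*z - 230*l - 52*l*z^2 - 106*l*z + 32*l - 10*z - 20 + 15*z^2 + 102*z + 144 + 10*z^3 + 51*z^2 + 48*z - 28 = -8*l^3 + l^2*(50*z + 86) + l*(-52*z^2 - 200*z - 188) + 10*z^3 + 66*z^2 + 140*z + 96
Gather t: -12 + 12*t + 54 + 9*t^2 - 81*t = 9*t^2 - 69*t + 42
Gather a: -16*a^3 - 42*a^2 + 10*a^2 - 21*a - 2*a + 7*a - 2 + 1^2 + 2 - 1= -16*a^3 - 32*a^2 - 16*a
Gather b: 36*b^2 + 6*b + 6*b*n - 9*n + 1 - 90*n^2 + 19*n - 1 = 36*b^2 + b*(6*n + 6) - 90*n^2 + 10*n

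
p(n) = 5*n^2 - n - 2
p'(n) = 10*n - 1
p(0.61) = -0.75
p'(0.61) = 5.10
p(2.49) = 26.51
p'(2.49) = 23.90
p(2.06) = 17.16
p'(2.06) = 19.60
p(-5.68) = 164.99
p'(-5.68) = -57.80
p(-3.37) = 58.15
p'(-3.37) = -34.70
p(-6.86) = 240.16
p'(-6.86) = -69.60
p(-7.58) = 292.86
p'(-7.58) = -76.80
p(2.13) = 18.55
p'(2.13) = 20.30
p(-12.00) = 730.00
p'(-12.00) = -121.00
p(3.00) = 40.00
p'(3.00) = 29.00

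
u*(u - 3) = u^2 - 3*u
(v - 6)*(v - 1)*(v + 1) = v^3 - 6*v^2 - v + 6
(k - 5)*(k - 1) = k^2 - 6*k + 5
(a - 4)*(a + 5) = a^2 + a - 20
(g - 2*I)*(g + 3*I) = g^2 + I*g + 6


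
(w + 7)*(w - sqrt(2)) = w^2 - sqrt(2)*w + 7*w - 7*sqrt(2)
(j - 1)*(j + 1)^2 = j^3 + j^2 - j - 1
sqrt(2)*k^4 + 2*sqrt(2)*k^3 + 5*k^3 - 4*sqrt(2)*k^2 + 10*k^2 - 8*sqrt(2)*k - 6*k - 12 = (k + 2)*(k - sqrt(2))*(k + 3*sqrt(2))*(sqrt(2)*k + 1)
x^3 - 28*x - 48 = (x - 6)*(x + 2)*(x + 4)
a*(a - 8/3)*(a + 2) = a^3 - 2*a^2/3 - 16*a/3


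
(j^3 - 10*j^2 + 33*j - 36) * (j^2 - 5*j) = j^5 - 15*j^4 + 83*j^3 - 201*j^2 + 180*j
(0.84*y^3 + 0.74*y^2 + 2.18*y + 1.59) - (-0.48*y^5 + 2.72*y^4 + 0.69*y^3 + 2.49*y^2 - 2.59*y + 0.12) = 0.48*y^5 - 2.72*y^4 + 0.15*y^3 - 1.75*y^2 + 4.77*y + 1.47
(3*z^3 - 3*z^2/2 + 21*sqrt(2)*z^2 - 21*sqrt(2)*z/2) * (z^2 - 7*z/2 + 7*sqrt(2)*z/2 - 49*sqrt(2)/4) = 3*z^5 - 12*z^4 + 63*sqrt(2)*z^4/2 - 126*sqrt(2)*z^3 + 609*z^3/4 - 588*z^2 + 441*sqrt(2)*z^2/8 + 1029*z/4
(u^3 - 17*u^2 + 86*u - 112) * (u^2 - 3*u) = u^5 - 20*u^4 + 137*u^3 - 370*u^2 + 336*u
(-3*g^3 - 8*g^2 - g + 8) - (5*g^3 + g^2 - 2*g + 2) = -8*g^3 - 9*g^2 + g + 6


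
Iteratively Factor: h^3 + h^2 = (h + 1)*(h^2) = h*(h + 1)*(h)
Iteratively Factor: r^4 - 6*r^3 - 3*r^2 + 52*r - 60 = (r - 2)*(r^3 - 4*r^2 - 11*r + 30) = (r - 2)^2*(r^2 - 2*r - 15) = (r - 2)^2*(r + 3)*(r - 5)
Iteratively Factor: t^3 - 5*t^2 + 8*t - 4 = (t - 2)*(t^2 - 3*t + 2) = (t - 2)*(t - 1)*(t - 2)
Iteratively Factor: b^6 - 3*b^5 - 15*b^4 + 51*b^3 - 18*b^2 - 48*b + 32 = (b - 2)*(b^5 - b^4 - 17*b^3 + 17*b^2 + 16*b - 16) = (b - 2)*(b - 1)*(b^4 - 17*b^2 + 16) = (b - 2)*(b - 1)*(b + 1)*(b^3 - b^2 - 16*b + 16) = (b - 2)*(b - 1)*(b + 1)*(b + 4)*(b^2 - 5*b + 4) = (b - 2)*(b - 1)^2*(b + 1)*(b + 4)*(b - 4)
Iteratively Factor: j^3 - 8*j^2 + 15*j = (j - 3)*(j^2 - 5*j) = (j - 5)*(j - 3)*(j)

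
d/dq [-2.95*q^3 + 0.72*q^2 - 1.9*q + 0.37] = -8.85*q^2 + 1.44*q - 1.9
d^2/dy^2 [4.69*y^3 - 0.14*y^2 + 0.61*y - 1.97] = 28.14*y - 0.28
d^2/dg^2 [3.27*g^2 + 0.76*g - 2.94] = 6.54000000000000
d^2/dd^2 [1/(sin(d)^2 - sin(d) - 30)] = (4*sin(d)^4 - 3*sin(d)^3 + 115*sin(d)^2 - 24*sin(d) - 62)/(sin(d) + cos(d)^2 + 29)^3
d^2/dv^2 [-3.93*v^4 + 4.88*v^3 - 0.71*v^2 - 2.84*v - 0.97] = -47.16*v^2 + 29.28*v - 1.42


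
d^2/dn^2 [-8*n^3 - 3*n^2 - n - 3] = -48*n - 6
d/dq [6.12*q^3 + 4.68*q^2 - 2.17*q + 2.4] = 18.36*q^2 + 9.36*q - 2.17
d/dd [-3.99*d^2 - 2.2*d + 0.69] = -7.98*d - 2.2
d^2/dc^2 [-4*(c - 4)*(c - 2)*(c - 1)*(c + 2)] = 24*c*(5 - 2*c)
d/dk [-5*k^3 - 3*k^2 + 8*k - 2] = -15*k^2 - 6*k + 8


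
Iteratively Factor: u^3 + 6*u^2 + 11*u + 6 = (u + 2)*(u^2 + 4*u + 3) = (u + 1)*(u + 2)*(u + 3)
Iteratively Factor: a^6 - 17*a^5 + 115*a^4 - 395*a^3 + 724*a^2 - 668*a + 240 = (a - 4)*(a^5 - 13*a^4 + 63*a^3 - 143*a^2 + 152*a - 60) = (a - 4)*(a - 2)*(a^4 - 11*a^3 + 41*a^2 - 61*a + 30) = (a - 4)*(a - 2)*(a - 1)*(a^3 - 10*a^2 + 31*a - 30) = (a - 4)*(a - 2)^2*(a - 1)*(a^2 - 8*a + 15) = (a - 5)*(a - 4)*(a - 2)^2*(a - 1)*(a - 3)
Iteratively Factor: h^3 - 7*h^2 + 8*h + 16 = (h - 4)*(h^2 - 3*h - 4) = (h - 4)*(h + 1)*(h - 4)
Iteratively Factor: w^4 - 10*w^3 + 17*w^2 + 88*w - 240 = (w + 3)*(w^3 - 13*w^2 + 56*w - 80) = (w - 4)*(w + 3)*(w^2 - 9*w + 20) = (w - 5)*(w - 4)*(w + 3)*(w - 4)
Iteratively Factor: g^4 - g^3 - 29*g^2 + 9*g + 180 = (g + 4)*(g^3 - 5*g^2 - 9*g + 45) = (g - 3)*(g + 4)*(g^2 - 2*g - 15) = (g - 5)*(g - 3)*(g + 4)*(g + 3)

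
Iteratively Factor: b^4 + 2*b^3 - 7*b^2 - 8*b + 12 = (b + 3)*(b^3 - b^2 - 4*b + 4) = (b - 1)*(b + 3)*(b^2 - 4) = (b - 1)*(b + 2)*(b + 3)*(b - 2)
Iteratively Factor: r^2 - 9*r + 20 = (r - 5)*(r - 4)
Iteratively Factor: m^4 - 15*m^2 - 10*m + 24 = (m - 4)*(m^3 + 4*m^2 + m - 6) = (m - 4)*(m - 1)*(m^2 + 5*m + 6) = (m - 4)*(m - 1)*(m + 2)*(m + 3)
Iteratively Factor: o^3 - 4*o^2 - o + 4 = (o - 1)*(o^2 - 3*o - 4) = (o - 1)*(o + 1)*(o - 4)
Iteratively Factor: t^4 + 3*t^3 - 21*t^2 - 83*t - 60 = (t + 3)*(t^3 - 21*t - 20) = (t + 1)*(t + 3)*(t^2 - t - 20) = (t + 1)*(t + 3)*(t + 4)*(t - 5)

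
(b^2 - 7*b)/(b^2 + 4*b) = (b - 7)/(b + 4)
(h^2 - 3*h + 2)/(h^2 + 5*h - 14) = (h - 1)/(h + 7)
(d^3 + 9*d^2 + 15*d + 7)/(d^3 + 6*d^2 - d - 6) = (d^2 + 8*d + 7)/(d^2 + 5*d - 6)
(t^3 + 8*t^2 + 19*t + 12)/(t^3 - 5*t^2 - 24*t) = (t^2 + 5*t + 4)/(t*(t - 8))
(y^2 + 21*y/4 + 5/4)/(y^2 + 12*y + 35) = (y + 1/4)/(y + 7)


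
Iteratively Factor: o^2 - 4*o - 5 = (o + 1)*(o - 5)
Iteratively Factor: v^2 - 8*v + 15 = (v - 3)*(v - 5)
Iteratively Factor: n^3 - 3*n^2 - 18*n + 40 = (n - 5)*(n^2 + 2*n - 8) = (n - 5)*(n - 2)*(n + 4)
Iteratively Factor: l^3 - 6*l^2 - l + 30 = (l - 3)*(l^2 - 3*l - 10) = (l - 5)*(l - 3)*(l + 2)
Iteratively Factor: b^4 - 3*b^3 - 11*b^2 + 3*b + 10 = (b - 5)*(b^3 + 2*b^2 - b - 2) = (b - 5)*(b + 2)*(b^2 - 1) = (b - 5)*(b + 1)*(b + 2)*(b - 1)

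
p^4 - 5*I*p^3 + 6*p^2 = p^2*(p - 6*I)*(p + I)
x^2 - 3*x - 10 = (x - 5)*(x + 2)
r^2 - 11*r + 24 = (r - 8)*(r - 3)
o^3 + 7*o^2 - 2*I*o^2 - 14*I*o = o*(o + 7)*(o - 2*I)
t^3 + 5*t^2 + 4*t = t*(t + 1)*(t + 4)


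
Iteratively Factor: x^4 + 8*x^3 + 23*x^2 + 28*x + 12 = (x + 2)*(x^3 + 6*x^2 + 11*x + 6) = (x + 1)*(x + 2)*(x^2 + 5*x + 6) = (x + 1)*(x + 2)^2*(x + 3)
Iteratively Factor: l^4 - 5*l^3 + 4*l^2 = (l)*(l^3 - 5*l^2 + 4*l) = l^2*(l^2 - 5*l + 4) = l^2*(l - 1)*(l - 4)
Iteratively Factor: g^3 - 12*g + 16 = (g - 2)*(g^2 + 2*g - 8) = (g - 2)^2*(g + 4)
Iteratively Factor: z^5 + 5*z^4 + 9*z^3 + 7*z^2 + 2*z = (z + 1)*(z^4 + 4*z^3 + 5*z^2 + 2*z) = z*(z + 1)*(z^3 + 4*z^2 + 5*z + 2) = z*(z + 1)^2*(z^2 + 3*z + 2) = z*(z + 1)^2*(z + 2)*(z + 1)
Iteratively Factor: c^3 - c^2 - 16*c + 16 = (c - 1)*(c^2 - 16) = (c - 4)*(c - 1)*(c + 4)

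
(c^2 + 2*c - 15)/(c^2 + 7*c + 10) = (c - 3)/(c + 2)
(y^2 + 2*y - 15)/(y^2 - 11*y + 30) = (y^2 + 2*y - 15)/(y^2 - 11*y + 30)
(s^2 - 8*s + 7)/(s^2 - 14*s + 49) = (s - 1)/(s - 7)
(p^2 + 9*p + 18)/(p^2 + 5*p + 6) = (p + 6)/(p + 2)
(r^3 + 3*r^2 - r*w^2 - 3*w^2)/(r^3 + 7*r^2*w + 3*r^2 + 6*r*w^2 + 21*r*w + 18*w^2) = (r - w)/(r + 6*w)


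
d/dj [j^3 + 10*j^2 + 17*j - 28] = 3*j^2 + 20*j + 17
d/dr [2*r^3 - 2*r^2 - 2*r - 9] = 6*r^2 - 4*r - 2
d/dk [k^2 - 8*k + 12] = 2*k - 8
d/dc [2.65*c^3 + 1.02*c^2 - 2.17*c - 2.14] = 7.95*c^2 + 2.04*c - 2.17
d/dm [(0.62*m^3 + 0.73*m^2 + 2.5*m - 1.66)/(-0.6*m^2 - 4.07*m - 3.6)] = (-0.372*m^4 - 5.0468*m^3 - 8.1671*m^2 - 7.248*m - 15.7562)/(0.36*m^4 + 4.884*m^3 + 20.8849*m^2 + 29.304*m + 12.96)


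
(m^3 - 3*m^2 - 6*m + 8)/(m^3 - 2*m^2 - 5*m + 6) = (m - 4)/(m - 3)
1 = 1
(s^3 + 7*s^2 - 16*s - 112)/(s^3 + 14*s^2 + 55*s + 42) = (s^2 - 16)/(s^2 + 7*s + 6)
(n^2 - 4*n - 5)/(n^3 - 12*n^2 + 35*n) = (n + 1)/(n*(n - 7))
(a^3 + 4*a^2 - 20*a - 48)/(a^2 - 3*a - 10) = (a^2 + 2*a - 24)/(a - 5)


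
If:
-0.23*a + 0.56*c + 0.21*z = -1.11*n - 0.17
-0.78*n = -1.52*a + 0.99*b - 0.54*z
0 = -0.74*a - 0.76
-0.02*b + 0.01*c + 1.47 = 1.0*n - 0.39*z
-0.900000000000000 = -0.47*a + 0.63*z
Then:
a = -1.03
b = -3.30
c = -1.23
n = 0.67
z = -2.19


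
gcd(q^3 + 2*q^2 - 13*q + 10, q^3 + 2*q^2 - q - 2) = q - 1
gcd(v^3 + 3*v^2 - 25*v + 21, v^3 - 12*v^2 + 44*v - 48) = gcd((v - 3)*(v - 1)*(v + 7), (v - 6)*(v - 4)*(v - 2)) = 1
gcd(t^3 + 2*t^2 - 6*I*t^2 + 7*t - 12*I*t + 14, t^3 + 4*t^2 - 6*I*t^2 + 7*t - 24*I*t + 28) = t^2 - 6*I*t + 7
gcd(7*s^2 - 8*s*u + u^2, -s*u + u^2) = s - u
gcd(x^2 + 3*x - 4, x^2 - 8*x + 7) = x - 1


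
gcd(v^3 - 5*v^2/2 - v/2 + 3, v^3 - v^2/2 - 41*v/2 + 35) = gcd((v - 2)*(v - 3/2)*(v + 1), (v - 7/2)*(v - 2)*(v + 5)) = v - 2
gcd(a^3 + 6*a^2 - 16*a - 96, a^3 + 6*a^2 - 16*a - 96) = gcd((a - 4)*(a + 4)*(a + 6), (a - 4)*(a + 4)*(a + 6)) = a^3 + 6*a^2 - 16*a - 96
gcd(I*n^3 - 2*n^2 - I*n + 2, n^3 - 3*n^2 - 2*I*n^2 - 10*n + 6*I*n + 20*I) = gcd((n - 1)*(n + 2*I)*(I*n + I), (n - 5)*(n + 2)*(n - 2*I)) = 1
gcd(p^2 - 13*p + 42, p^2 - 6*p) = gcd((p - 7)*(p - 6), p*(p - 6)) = p - 6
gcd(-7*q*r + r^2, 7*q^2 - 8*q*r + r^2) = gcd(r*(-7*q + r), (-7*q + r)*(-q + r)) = 7*q - r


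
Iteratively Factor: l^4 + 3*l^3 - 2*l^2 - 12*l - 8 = (l - 2)*(l^3 + 5*l^2 + 8*l + 4) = (l - 2)*(l + 2)*(l^2 + 3*l + 2) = (l - 2)*(l + 2)^2*(l + 1)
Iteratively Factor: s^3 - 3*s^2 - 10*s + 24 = (s - 2)*(s^2 - s - 12) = (s - 2)*(s + 3)*(s - 4)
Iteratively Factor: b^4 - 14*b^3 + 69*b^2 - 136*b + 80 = (b - 1)*(b^3 - 13*b^2 + 56*b - 80) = (b - 5)*(b - 1)*(b^2 - 8*b + 16) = (b - 5)*(b - 4)*(b - 1)*(b - 4)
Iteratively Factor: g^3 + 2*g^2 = (g)*(g^2 + 2*g) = g^2*(g + 2)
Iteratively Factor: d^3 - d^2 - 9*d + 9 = (d - 3)*(d^2 + 2*d - 3) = (d - 3)*(d - 1)*(d + 3)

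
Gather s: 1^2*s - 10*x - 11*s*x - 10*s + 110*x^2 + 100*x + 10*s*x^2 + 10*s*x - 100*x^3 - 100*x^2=s*(10*x^2 - x - 9) - 100*x^3 + 10*x^2 + 90*x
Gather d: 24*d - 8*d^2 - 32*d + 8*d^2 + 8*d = 0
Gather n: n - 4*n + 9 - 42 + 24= -3*n - 9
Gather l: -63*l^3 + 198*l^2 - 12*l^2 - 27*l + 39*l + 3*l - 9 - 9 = -63*l^3 + 186*l^2 + 15*l - 18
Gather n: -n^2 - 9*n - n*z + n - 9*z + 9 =-n^2 + n*(-z - 8) - 9*z + 9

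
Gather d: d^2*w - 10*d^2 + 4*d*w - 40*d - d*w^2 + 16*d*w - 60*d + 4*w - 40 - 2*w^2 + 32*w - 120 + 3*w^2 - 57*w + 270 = d^2*(w - 10) + d*(-w^2 + 20*w - 100) + w^2 - 21*w + 110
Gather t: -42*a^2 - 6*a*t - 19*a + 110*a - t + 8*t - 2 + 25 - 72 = -42*a^2 + 91*a + t*(7 - 6*a) - 49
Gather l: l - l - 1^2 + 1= 0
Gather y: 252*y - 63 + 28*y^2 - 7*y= 28*y^2 + 245*y - 63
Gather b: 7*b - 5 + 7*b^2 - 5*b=7*b^2 + 2*b - 5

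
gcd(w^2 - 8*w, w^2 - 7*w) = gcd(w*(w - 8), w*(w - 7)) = w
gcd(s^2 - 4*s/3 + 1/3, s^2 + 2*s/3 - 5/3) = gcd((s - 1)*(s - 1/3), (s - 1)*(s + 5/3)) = s - 1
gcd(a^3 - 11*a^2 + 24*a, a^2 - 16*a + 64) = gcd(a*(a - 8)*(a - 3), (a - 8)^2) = a - 8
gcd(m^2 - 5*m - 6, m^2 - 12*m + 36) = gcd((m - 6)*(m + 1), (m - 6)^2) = m - 6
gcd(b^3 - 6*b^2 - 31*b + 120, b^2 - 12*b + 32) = b - 8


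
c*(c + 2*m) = c^2 + 2*c*m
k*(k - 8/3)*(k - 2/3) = k^3 - 10*k^2/3 + 16*k/9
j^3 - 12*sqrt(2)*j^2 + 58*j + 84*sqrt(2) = (j - 7*sqrt(2))*(j - 6*sqrt(2))*(j + sqrt(2))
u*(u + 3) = u^2 + 3*u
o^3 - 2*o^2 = o^2*(o - 2)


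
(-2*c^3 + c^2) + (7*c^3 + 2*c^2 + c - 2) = 5*c^3 + 3*c^2 + c - 2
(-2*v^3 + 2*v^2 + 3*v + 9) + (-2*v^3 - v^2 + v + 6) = -4*v^3 + v^2 + 4*v + 15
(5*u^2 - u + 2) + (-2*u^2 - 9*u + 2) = 3*u^2 - 10*u + 4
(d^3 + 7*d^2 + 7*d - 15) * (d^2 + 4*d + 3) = d^5 + 11*d^4 + 38*d^3 + 34*d^2 - 39*d - 45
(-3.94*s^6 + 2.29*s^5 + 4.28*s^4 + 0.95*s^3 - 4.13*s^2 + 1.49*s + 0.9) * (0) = 0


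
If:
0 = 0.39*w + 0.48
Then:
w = -1.23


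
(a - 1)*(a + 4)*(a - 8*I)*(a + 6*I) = a^4 + 3*a^3 - 2*I*a^3 + 44*a^2 - 6*I*a^2 + 144*a + 8*I*a - 192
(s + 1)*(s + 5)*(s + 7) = s^3 + 13*s^2 + 47*s + 35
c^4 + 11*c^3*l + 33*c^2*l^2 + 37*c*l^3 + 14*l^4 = (c + l)^2*(c + 2*l)*(c + 7*l)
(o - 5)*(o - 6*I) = o^2 - 5*o - 6*I*o + 30*I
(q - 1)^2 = q^2 - 2*q + 1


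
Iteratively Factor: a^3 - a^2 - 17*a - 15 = (a + 3)*(a^2 - 4*a - 5) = (a - 5)*(a + 3)*(a + 1)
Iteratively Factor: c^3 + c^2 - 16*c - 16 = (c + 4)*(c^2 - 3*c - 4) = (c - 4)*(c + 4)*(c + 1)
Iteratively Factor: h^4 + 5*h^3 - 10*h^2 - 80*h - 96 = (h - 4)*(h^3 + 9*h^2 + 26*h + 24) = (h - 4)*(h + 2)*(h^2 + 7*h + 12) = (h - 4)*(h + 2)*(h + 3)*(h + 4)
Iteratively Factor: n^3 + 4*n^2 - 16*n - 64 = (n - 4)*(n^2 + 8*n + 16) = (n - 4)*(n + 4)*(n + 4)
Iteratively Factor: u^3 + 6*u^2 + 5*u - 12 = (u + 3)*(u^2 + 3*u - 4) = (u - 1)*(u + 3)*(u + 4)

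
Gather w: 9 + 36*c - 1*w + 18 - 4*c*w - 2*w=36*c + w*(-4*c - 3) + 27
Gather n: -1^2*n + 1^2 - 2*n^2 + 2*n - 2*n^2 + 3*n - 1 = -4*n^2 + 4*n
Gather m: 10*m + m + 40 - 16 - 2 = 11*m + 22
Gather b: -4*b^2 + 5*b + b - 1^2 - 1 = -4*b^2 + 6*b - 2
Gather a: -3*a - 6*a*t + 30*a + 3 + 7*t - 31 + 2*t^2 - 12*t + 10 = a*(27 - 6*t) + 2*t^2 - 5*t - 18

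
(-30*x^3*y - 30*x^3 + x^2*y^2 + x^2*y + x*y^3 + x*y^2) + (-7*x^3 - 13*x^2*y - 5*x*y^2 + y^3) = -30*x^3*y - 37*x^3 + x^2*y^2 - 12*x^2*y + x*y^3 - 4*x*y^2 + y^3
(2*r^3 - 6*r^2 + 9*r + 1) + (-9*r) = 2*r^3 - 6*r^2 + 1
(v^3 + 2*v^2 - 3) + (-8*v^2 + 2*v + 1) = v^3 - 6*v^2 + 2*v - 2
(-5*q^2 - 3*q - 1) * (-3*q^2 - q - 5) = 15*q^4 + 14*q^3 + 31*q^2 + 16*q + 5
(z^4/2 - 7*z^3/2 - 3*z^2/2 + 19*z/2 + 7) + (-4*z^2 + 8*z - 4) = z^4/2 - 7*z^3/2 - 11*z^2/2 + 35*z/2 + 3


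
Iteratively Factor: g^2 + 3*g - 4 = (g - 1)*(g + 4)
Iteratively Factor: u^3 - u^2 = (u - 1)*(u^2) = u*(u - 1)*(u)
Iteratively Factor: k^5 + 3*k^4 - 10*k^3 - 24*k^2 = (k)*(k^4 + 3*k^3 - 10*k^2 - 24*k) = k*(k + 4)*(k^3 - k^2 - 6*k) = k^2*(k + 4)*(k^2 - k - 6) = k^2*(k - 3)*(k + 4)*(k + 2)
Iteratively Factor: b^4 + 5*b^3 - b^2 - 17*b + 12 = (b - 1)*(b^3 + 6*b^2 + 5*b - 12) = (b - 1)*(b + 4)*(b^2 + 2*b - 3) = (b - 1)^2*(b + 4)*(b + 3)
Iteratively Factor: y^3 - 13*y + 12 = (y - 3)*(y^2 + 3*y - 4) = (y - 3)*(y - 1)*(y + 4)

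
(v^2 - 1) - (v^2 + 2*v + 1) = -2*v - 2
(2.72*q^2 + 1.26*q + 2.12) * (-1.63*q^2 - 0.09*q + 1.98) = -4.4336*q^4 - 2.2986*q^3 + 1.8166*q^2 + 2.304*q + 4.1976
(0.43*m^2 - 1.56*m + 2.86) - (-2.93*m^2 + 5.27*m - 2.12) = 3.36*m^2 - 6.83*m + 4.98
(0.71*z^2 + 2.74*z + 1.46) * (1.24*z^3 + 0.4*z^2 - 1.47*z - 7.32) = 0.8804*z^5 + 3.6816*z^4 + 1.8627*z^3 - 8.641*z^2 - 22.203*z - 10.6872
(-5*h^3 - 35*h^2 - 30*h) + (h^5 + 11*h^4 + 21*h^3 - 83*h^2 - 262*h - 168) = h^5 + 11*h^4 + 16*h^3 - 118*h^2 - 292*h - 168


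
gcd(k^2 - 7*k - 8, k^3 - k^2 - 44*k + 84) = 1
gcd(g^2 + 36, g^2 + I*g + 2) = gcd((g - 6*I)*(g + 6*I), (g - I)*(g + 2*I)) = 1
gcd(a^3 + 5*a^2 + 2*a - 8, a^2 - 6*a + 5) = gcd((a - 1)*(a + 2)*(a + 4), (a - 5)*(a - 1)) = a - 1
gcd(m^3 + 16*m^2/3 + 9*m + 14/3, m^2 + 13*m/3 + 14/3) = m^2 + 13*m/3 + 14/3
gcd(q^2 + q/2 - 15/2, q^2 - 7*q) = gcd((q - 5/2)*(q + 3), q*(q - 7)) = 1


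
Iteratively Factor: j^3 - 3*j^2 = (j)*(j^2 - 3*j) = j^2*(j - 3)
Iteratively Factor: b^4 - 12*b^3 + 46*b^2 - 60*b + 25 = (b - 1)*(b^3 - 11*b^2 + 35*b - 25) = (b - 5)*(b - 1)*(b^2 - 6*b + 5) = (b - 5)*(b - 1)^2*(b - 5)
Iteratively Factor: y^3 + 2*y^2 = (y + 2)*(y^2) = y*(y + 2)*(y)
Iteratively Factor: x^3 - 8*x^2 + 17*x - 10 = (x - 2)*(x^2 - 6*x + 5) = (x - 5)*(x - 2)*(x - 1)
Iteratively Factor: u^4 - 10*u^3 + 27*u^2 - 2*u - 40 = (u - 2)*(u^3 - 8*u^2 + 11*u + 20) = (u - 2)*(u + 1)*(u^2 - 9*u + 20) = (u - 5)*(u - 2)*(u + 1)*(u - 4)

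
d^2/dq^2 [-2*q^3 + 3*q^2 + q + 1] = 6 - 12*q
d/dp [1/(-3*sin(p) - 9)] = cos(p)/(3*(sin(p) + 3)^2)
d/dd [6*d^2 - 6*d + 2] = 12*d - 6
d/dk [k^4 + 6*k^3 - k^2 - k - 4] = 4*k^3 + 18*k^2 - 2*k - 1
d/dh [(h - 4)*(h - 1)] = 2*h - 5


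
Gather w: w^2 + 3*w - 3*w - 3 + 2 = w^2 - 1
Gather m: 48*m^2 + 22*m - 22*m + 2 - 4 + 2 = 48*m^2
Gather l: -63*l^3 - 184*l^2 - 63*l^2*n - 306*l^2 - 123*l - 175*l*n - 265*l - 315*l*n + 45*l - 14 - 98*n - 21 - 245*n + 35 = -63*l^3 + l^2*(-63*n - 490) + l*(-490*n - 343) - 343*n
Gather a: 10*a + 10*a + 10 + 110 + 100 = 20*a + 220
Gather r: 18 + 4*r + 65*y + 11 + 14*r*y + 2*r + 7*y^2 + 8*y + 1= r*(14*y + 6) + 7*y^2 + 73*y + 30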